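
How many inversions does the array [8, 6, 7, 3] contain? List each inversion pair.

Finding inversions in [8, 6, 7, 3]:

(0, 1): arr[0]=8 > arr[1]=6
(0, 2): arr[0]=8 > arr[2]=7
(0, 3): arr[0]=8 > arr[3]=3
(1, 3): arr[1]=6 > arr[3]=3
(2, 3): arr[2]=7 > arr[3]=3

Total inversions: 5

The array has 5 inversion(s): (0,1), (0,2), (0,3), (1,3), (2,3). Each pair (i,j) satisfies i < j and arr[i] > arr[j].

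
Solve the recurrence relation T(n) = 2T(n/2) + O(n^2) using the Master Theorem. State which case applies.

Master Theorem for T(n) = 2T(n/2) + O(n^2):

a = 2, b = 2, c = 2
log_b(a) = log_2(2) = 1.0000

Case 3: c = 2 > log_2(2) = 1.0000
T(n) = O(n^2) = O(n^2)

For T(n) = 2T(n/2) + O(n^2): log_2(2) = 1.0000. This is Case 3 of the Master Theorem (c > log_b(a), work dominated by root), giving O(n^2).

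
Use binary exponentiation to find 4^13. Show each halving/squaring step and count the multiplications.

Computing 4^13 by squaring (build up from 4^1; each line after the first costs one multiplication):

4^1 = 4
4^2 = (4^1)^2 = 4^2 = 16
4^3 = 4 * 4^2 = 4 * 16 = 64
4^6 = (4^3)^2 = 64^2 = 4096
4^12 = (4^6)^2 = 4096^2 = 16777216
4^13 = 4 * 4^12 = 4 * 16777216 = 67108864

Result: 67108864
Multiplications needed: 5 (5 lines after 4^1)

4^13 = 67108864. Using exponentiation by squaring, this requires 5 multiplications. The key idea: if the exponent is even, square the half-power; if odd, multiply by the base once.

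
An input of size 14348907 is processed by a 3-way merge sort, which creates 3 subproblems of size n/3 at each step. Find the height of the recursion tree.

For divide and conquer with division factor 3:

Problem sizes at each level:
Level 0: 14348907
Level 1: 4782969
Level 2: 1594323
Level 3: 531441
Level 4: 177147
Level 5: 59049
Level 6: 19683
Level 7: 6561
Level 8: 2187
Level 9: 729
Level 10: 243
Level 11: 81
Level 12: 27
Level 13: 9
Level 14: 3
Level 15: 1

The root is level 0 and the size-1 base case is level 15 (the tree spans levels 0 through 15, i.e. 16 levels counting the root), so the depth is the number of divisions: log_3(14348907) = 15

The recursion tree depth is log_3(14348907) = 15. At each level, the problem size is divided by 3, so it takes 15 divisions to reduce to a base case of size 1. The algorithm makes 3 recursive calls at each level.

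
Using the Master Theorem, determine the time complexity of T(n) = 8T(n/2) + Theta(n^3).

Master Theorem for T(n) = 8T(n/2) + O(n^3):

a = 8, b = 2, c = 3
log_b(a) = log_2(8) = 3.0000

Case 2: c = 3 = log_2(8) = 3.0000
T(n) = O(n^3 log n) = O(n^3 log n)

For T(n) = 8T(n/2) + O(n^3): log_2(8) = 3.0000. This is Case 2 of the Master Theorem (c = log_b(a), equal work at all levels), giving O(n^3 log n).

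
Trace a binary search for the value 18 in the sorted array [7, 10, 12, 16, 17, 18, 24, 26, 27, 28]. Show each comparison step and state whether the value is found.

Binary search for 18 in [7, 10, 12, 16, 17, 18, 24, 26, 27, 28]:

lo=0, hi=9, mid=4, arr[mid]=17 -> 17 < 18, search right half
lo=5, hi=9, mid=7, arr[mid]=26 -> 26 > 18, search left half
lo=5, hi=6, mid=5, arr[mid]=18 -> Found target at index 5!

Binary search finds 18 at index 5 after 3 comparisons. The search repeatedly halves the search space by comparing with the middle element.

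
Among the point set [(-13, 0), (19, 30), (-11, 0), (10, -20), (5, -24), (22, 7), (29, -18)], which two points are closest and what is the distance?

Computing all pairwise distances among 7 points:

d((-13, 0), (19, 30)) = 43.8634
d((-13, 0), (-11, 0)) = 2.0 <-- minimum
d((-13, 0), (10, -20)) = 30.4795
d((-13, 0), (5, -24)) = 30.0
d((-13, 0), (22, 7)) = 35.6931
d((-13, 0), (29, -18)) = 45.6946
d((19, 30), (-11, 0)) = 42.4264
d((19, 30), (10, -20)) = 50.8035
d((19, 30), (5, -24)) = 55.7853
d((19, 30), (22, 7)) = 23.1948
d((19, 30), (29, -18)) = 49.0306
d((-11, 0), (10, -20)) = 29.0
d((-11, 0), (5, -24)) = 28.8444
d((-11, 0), (22, 7)) = 33.7343
d((-11, 0), (29, -18)) = 43.8634
d((10, -20), (5, -24)) = 6.4031
d((10, -20), (22, 7)) = 29.5466
d((10, -20), (29, -18)) = 19.105
d((5, -24), (22, 7)) = 35.3553
d((5, -24), (29, -18)) = 24.7386
d((22, 7), (29, -18)) = 25.9615

Closest pair: (-13, 0) and (-11, 0) with distance 2.0

The closest pair is (-13, 0) and (-11, 0) with Euclidean distance 2.0. For 7 points, brute-force pairwise comparison is shown above. For large n, the divide-and-conquer algorithm (sort by x, recurse on halves, check the dividing strip) achieves O(n log n).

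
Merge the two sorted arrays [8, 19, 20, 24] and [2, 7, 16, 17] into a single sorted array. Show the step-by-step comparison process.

Merging process:

Compare 8 vs 2: take 2 from right. Merged: [2]
Compare 8 vs 7: take 7 from right. Merged: [2, 7]
Compare 8 vs 16: take 8 from left. Merged: [2, 7, 8]
Compare 19 vs 16: take 16 from right. Merged: [2, 7, 8, 16]
Compare 19 vs 17: take 17 from right. Merged: [2, 7, 8, 16, 17]
Append remaining from left: [19, 20, 24]. Merged: [2, 7, 8, 16, 17, 19, 20, 24]

Final merged array: [2, 7, 8, 16, 17, 19, 20, 24]
Total comparisons: 5

The merged array is [2, 7, 8, 16, 17, 19, 20, 24], requiring 5 comparisons. The merge step runs in O(n) time where n is the total number of elements.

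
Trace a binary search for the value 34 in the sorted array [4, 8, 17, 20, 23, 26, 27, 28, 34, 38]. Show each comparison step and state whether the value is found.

Binary search for 34 in [4, 8, 17, 20, 23, 26, 27, 28, 34, 38]:

lo=0, hi=9, mid=4, arr[mid]=23 -> 23 < 34, search right half
lo=5, hi=9, mid=7, arr[mid]=28 -> 28 < 34, search right half
lo=8, hi=9, mid=8, arr[mid]=34 -> Found target at index 8!

Binary search finds 34 at index 8 after 3 comparisons. The search repeatedly halves the search space by comparing with the middle element.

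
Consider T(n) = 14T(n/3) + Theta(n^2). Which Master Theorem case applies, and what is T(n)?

Master Theorem for T(n) = 14T(n/3) + O(n^2):

a = 14, b = 3, c = 2
log_b(a) = log_3(14) = 2.4022

Case 1: c = 2 < log_3(14) = 2.4022
T(n) = O(n^(log_3 14))

For T(n) = 14T(n/3) + O(n^2): log_3(14) = 2.4022. This is Case 1 of the Master Theorem (c < log_b(a), work dominated by leaves), giving O(n^(log_3 14)).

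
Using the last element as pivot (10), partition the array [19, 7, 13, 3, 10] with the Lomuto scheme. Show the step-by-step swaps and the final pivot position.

Lomuto partition with pivot = 10:

Initial array: [19, 7, 13, 3, 10]

arr[0]=19 > 10: no swap
arr[1]=7 <= 10: swap with position 0, array becomes [7, 19, 13, 3, 10]
arr[2]=13 > 10: no swap
arr[3]=3 <= 10: swap with position 1, array becomes [7, 3, 13, 19, 10]

Place pivot at position 2: [7, 3, 10, 19, 13]
Pivot position: 2

After partitioning with pivot 10, the array becomes [7, 3, 10, 19, 13]. The pivot is placed at index 2. All elements to the left of the pivot are <= 10, and all elements to the right are > 10.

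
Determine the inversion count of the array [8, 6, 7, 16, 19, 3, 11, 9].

Finding inversions in [8, 6, 7, 16, 19, 3, 11, 9]:

(0, 1): arr[0]=8 > arr[1]=6
(0, 2): arr[0]=8 > arr[2]=7
(0, 5): arr[0]=8 > arr[5]=3
(1, 5): arr[1]=6 > arr[5]=3
(2, 5): arr[2]=7 > arr[5]=3
(3, 5): arr[3]=16 > arr[5]=3
(3, 6): arr[3]=16 > arr[6]=11
(3, 7): arr[3]=16 > arr[7]=9
(4, 5): arr[4]=19 > arr[5]=3
(4, 6): arr[4]=19 > arr[6]=11
(4, 7): arr[4]=19 > arr[7]=9
(6, 7): arr[6]=11 > arr[7]=9

Total inversions: 12

The array has 12 inversion(s): (0,1), (0,2), (0,5), (1,5), (2,5), (3,5), (3,6), (3,7), (4,5), (4,6), (4,7), (6,7). Each pair (i,j) satisfies i < j and arr[i] > arr[j].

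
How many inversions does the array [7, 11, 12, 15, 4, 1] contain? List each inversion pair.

Finding inversions in [7, 11, 12, 15, 4, 1]:

(0, 4): arr[0]=7 > arr[4]=4
(0, 5): arr[0]=7 > arr[5]=1
(1, 4): arr[1]=11 > arr[4]=4
(1, 5): arr[1]=11 > arr[5]=1
(2, 4): arr[2]=12 > arr[4]=4
(2, 5): arr[2]=12 > arr[5]=1
(3, 4): arr[3]=15 > arr[4]=4
(3, 5): arr[3]=15 > arr[5]=1
(4, 5): arr[4]=4 > arr[5]=1

Total inversions: 9

The array has 9 inversion(s): (0,4), (0,5), (1,4), (1,5), (2,4), (2,5), (3,4), (3,5), (4,5). Each pair (i,j) satisfies i < j and arr[i] > arr[j].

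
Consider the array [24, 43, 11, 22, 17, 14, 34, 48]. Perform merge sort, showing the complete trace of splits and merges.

Merge sort trace:

Split: [24, 43, 11, 22, 17, 14, 34, 48] -> [24, 43, 11, 22] and [17, 14, 34, 48]
  Split: [24, 43, 11, 22] -> [24, 43] and [11, 22]
    Split: [24, 43] -> [24] and [43]
    Merge: [24] + [43] -> [24, 43]
    Split: [11, 22] -> [11] and [22]
    Merge: [11] + [22] -> [11, 22]
  Merge: [24, 43] + [11, 22] -> [11, 22, 24, 43]
  Split: [17, 14, 34, 48] -> [17, 14] and [34, 48]
    Split: [17, 14] -> [17] and [14]
    Merge: [17] + [14] -> [14, 17]
    Split: [34, 48] -> [34] and [48]
    Merge: [34] + [48] -> [34, 48]
  Merge: [14, 17] + [34, 48] -> [14, 17, 34, 48]
Merge: [11, 22, 24, 43] + [14, 17, 34, 48] -> [11, 14, 17, 22, 24, 34, 43, 48]

Final sorted array: [11, 14, 17, 22, 24, 34, 43, 48]

The merge sort proceeds by recursively splitting the array and merging sorted halves.
After all merges, the sorted array is [11, 14, 17, 22, 24, 34, 43, 48].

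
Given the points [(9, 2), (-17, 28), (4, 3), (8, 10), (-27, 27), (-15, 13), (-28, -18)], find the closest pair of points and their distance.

Computing all pairwise distances among 7 points:

d((9, 2), (-17, 28)) = 36.7696
d((9, 2), (4, 3)) = 5.099 <-- minimum
d((9, 2), (8, 10)) = 8.0623
d((9, 2), (-27, 27)) = 43.8292
d((9, 2), (-15, 13)) = 26.4008
d((9, 2), (-28, -18)) = 42.0595
d((-17, 28), (4, 3)) = 32.6497
d((-17, 28), (8, 10)) = 30.8058
d((-17, 28), (-27, 27)) = 10.0499
d((-17, 28), (-15, 13)) = 15.1327
d((-17, 28), (-28, -18)) = 47.2969
d((4, 3), (8, 10)) = 8.0623
d((4, 3), (-27, 27)) = 39.2046
d((4, 3), (-15, 13)) = 21.4709
d((4, 3), (-28, -18)) = 38.2753
d((8, 10), (-27, 27)) = 38.9102
d((8, 10), (-15, 13)) = 23.1948
d((8, 10), (-28, -18)) = 45.607
d((-27, 27), (-15, 13)) = 18.4391
d((-27, 27), (-28, -18)) = 45.0111
d((-15, 13), (-28, -18)) = 33.6155

Closest pair: (9, 2) and (4, 3) with distance 5.099

The closest pair is (9, 2) and (4, 3) with Euclidean distance 5.099. For 7 points, brute-force pairwise comparison is shown above. For large n, the divide-and-conquer algorithm (sort by x, recurse on halves, check the dividing strip) achieves O(n log n).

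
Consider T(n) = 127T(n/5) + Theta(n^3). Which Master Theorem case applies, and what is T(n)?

Master Theorem for T(n) = 127T(n/5) + O(n^3):

a = 127, b = 5, c = 3
log_b(a) = log_5(127) = 3.0099

Case 1: c = 3 < log_5(127) = 3.0099
T(n) = O(n^(log_5 127))

For T(n) = 127T(n/5) + O(n^3): log_5(127) = 3.0099. This is Case 1 of the Master Theorem (c < log_b(a), work dominated by leaves), giving O(n^(log_5 127)).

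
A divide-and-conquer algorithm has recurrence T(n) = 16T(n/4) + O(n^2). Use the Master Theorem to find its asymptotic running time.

Master Theorem for T(n) = 16T(n/4) + O(n^2):

a = 16, b = 4, c = 2
log_b(a) = log_4(16) = 2.0000

Case 2: c = 2 = log_4(16) = 2.0000
T(n) = O(n^2 log n) = O(n^2 log n)

For T(n) = 16T(n/4) + O(n^2): log_4(16) = 2.0000. This is Case 2 of the Master Theorem (c = log_b(a), equal work at all levels), giving O(n^2 log n).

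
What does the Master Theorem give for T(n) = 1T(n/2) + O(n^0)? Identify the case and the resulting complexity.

Master Theorem for T(n) = 1T(n/2) + O(n^0):

a = 1, b = 2, c = 0
log_b(a) = log_2(1) = 0.0000

Case 2: c = 0 = log_2(1) = 0.0000
T(n) = O(n^0 log n) = O(log n)

For T(n) = 1T(n/2) + O(n^0): log_2(1) = 0.0000. This is Case 2 of the Master Theorem (c = log_b(a), equal work at all levels), giving O(log n).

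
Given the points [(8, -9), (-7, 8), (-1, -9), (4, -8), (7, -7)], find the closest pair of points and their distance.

Computing all pairwise distances among 5 points:

d((8, -9), (-7, 8)) = 22.6716
d((8, -9), (-1, -9)) = 9.0
d((8, -9), (4, -8)) = 4.1231
d((8, -9), (7, -7)) = 2.2361 <-- minimum
d((-7, 8), (-1, -9)) = 18.0278
d((-7, 8), (4, -8)) = 19.4165
d((-7, 8), (7, -7)) = 20.5183
d((-1, -9), (4, -8)) = 5.099
d((-1, -9), (7, -7)) = 8.2462
d((4, -8), (7, -7)) = 3.1623

Closest pair: (8, -9) and (7, -7) with distance 2.2361

The closest pair is (8, -9) and (7, -7) with Euclidean distance 2.2361. For 5 points, brute-force pairwise comparison is shown above. For large n, the divide-and-conquer algorithm (sort by x, recurse on halves, check the dividing strip) achieves O(n log n).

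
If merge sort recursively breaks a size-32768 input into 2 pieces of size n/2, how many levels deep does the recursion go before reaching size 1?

For divide and conquer with division factor 2:

Problem sizes at each level:
Level 0: 32768
Level 1: 16384
Level 2: 8192
Level 3: 4096
Level 4: 2048
Level 5: 1024
Level 6: 512
Level 7: 256
Level 8: 128
Level 9: 64
Level 10: 32
Level 11: 16
Level 12: 8
Level 13: 4
Level 14: 2
Level 15: 1

The root is level 0 and the size-1 base case is level 15 (the tree spans levels 0 through 15, i.e. 16 levels counting the root), so the depth is the number of divisions: log_2(32768) = 15

The recursion tree depth is log_2(32768) = 15. At each level, the problem size is divided by 2, so it takes 15 divisions to reduce to a base case of size 1. The algorithm makes 2 recursive calls at each level.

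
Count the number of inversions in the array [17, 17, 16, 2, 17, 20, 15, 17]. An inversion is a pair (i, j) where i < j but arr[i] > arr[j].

Finding inversions in [17, 17, 16, 2, 17, 20, 15, 17]:

(0, 2): arr[0]=17 > arr[2]=16
(0, 3): arr[0]=17 > arr[3]=2
(0, 6): arr[0]=17 > arr[6]=15
(1, 2): arr[1]=17 > arr[2]=16
(1, 3): arr[1]=17 > arr[3]=2
(1, 6): arr[1]=17 > arr[6]=15
(2, 3): arr[2]=16 > arr[3]=2
(2, 6): arr[2]=16 > arr[6]=15
(4, 6): arr[4]=17 > arr[6]=15
(5, 6): arr[5]=20 > arr[6]=15
(5, 7): arr[5]=20 > arr[7]=17

Total inversions: 11

The array has 11 inversion(s): (0,2), (0,3), (0,6), (1,2), (1,3), (1,6), (2,3), (2,6), (4,6), (5,6), (5,7). Each pair (i,j) satisfies i < j and arr[i] > arr[j].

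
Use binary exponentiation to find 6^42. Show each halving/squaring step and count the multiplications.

Computing 6^42 by squaring (build up from 6^1; each line after the first costs one multiplication):

6^1 = 6
6^2 = (6^1)^2 = 6^2 = 36
6^4 = (6^2)^2 = 36^2 = 1296
6^5 = 6 * 6^4 = 6 * 1296 = 7776
6^10 = (6^5)^2 = 7776^2 = 60466176
6^20 = (6^10)^2 = 60466176^2 = 3656158440062976
6^21 = 6 * 6^20 = 6 * 3656158440062976 = 21936950640377856
6^42 = (6^21)^2 = 21936950640377856^2 = 481229803398374426442198455156736

Result: 481229803398374426442198455156736
Multiplications needed: 7 (7 lines after 6^1)

6^42 = 481229803398374426442198455156736. Using exponentiation by squaring, this requires 7 multiplications. The key idea: if the exponent is even, square the half-power; if odd, multiply by the base once.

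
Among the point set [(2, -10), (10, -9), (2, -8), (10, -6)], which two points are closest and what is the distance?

Computing all pairwise distances among 4 points:

d((2, -10), (10, -9)) = 8.0623
d((2, -10), (2, -8)) = 2.0 <-- minimum
d((2, -10), (10, -6)) = 8.9443
d((10, -9), (2, -8)) = 8.0623
d((10, -9), (10, -6)) = 3.0
d((2, -8), (10, -6)) = 8.2462

Closest pair: (2, -10) and (2, -8) with distance 2.0

The closest pair is (2, -10) and (2, -8) with Euclidean distance 2.0. For 4 points, brute-force pairwise comparison is shown above. For large n, the divide-and-conquer algorithm (sort by x, recurse on halves, check the dividing strip) achieves O(n log n).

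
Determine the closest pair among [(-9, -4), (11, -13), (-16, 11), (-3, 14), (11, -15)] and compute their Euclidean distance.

Computing all pairwise distances among 5 points:

d((-9, -4), (11, -13)) = 21.9317
d((-9, -4), (-16, 11)) = 16.5529
d((-9, -4), (-3, 14)) = 18.9737
d((-9, -4), (11, -15)) = 22.8254
d((11, -13), (-16, 11)) = 36.1248
d((11, -13), (-3, 14)) = 30.4138
d((11, -13), (11, -15)) = 2.0 <-- minimum
d((-16, 11), (-3, 14)) = 13.3417
d((-16, 11), (11, -15)) = 37.4833
d((-3, 14), (11, -15)) = 32.2025

Closest pair: (11, -13) and (11, -15) with distance 2.0

The closest pair is (11, -13) and (11, -15) with Euclidean distance 2.0. For 5 points, brute-force pairwise comparison is shown above. For large n, the divide-and-conquer algorithm (sort by x, recurse on halves, check the dividing strip) achieves O(n log n).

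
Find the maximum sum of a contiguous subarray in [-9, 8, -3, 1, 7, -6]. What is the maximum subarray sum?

Using Kadane's algorithm on [-9, 8, -3, 1, 7, -6]:

Scanning through the array:
Position 1 (value 8): max_ending_here = 8, max_so_far = 8
Position 2 (value -3): max_ending_here = 5, max_so_far = 8
Position 3 (value 1): max_ending_here = 6, max_so_far = 8
Position 4 (value 7): max_ending_here = 13, max_so_far = 13
Position 5 (value -6): max_ending_here = 7, max_so_far = 13

Maximum subarray: [8, -3, 1, 7]
Maximum sum: 13

The maximum subarray is [8, -3, 1, 7] with sum 13. This subarray runs from index 1 to index 4.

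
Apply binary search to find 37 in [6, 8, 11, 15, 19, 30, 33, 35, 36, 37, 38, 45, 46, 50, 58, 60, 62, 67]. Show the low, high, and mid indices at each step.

Binary search for 37 in [6, 8, 11, 15, 19, 30, 33, 35, 36, 37, 38, 45, 46, 50, 58, 60, 62, 67]:

lo=0, hi=17, mid=8, arr[mid]=36 -> 36 < 37, search right half
lo=9, hi=17, mid=13, arr[mid]=50 -> 50 > 37, search left half
lo=9, hi=12, mid=10, arr[mid]=38 -> 38 > 37, search left half
lo=9, hi=9, mid=9, arr[mid]=37 -> Found target at index 9!

Binary search finds 37 at index 9 after 4 comparisons. The search repeatedly halves the search space by comparing with the middle element.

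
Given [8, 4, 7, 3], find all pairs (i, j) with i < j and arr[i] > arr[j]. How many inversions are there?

Finding inversions in [8, 4, 7, 3]:

(0, 1): arr[0]=8 > arr[1]=4
(0, 2): arr[0]=8 > arr[2]=7
(0, 3): arr[0]=8 > arr[3]=3
(1, 3): arr[1]=4 > arr[3]=3
(2, 3): arr[2]=7 > arr[3]=3

Total inversions: 5

The array has 5 inversion(s): (0,1), (0,2), (0,3), (1,3), (2,3). Each pair (i,j) satisfies i < j and arr[i] > arr[j].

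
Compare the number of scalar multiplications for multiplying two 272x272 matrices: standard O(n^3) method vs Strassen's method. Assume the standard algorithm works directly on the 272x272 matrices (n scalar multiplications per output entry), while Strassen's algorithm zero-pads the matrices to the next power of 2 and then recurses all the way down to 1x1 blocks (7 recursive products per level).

Matrix multiplication for 272x272 matrices:

Strassen's algorithm requires power-of-2 dimensions. Pad 272x272 to 512x512 (next power of 2).

Standard algorithm: 272^3 = 20123648 multiplications
Strassen's algorithm: 7^(log2(512)) = 7^9 = 40353607 multiplications
Difference: 20123648 - 40353607 = -20229959 (Strassen uses MORE here due to padding overhead — for small or just-over-power-of-2 n, padding can outweigh the per-level savings)

Standard: 20123648 multiplications (272^3). Strassen: 40353607 multiplications (7^9, after padding to 512x512). Strassen reduces 8 recursive multiplications to 7 at each level.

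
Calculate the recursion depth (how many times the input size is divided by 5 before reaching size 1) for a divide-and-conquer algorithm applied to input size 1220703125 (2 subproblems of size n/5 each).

For divide and conquer with division factor 5:

Problem sizes at each level:
Level 0: 1220703125
Level 1: 244140625
Level 2: 48828125
Level 3: 9765625
Level 4: 1953125
Level 5: 390625
Level 6: 78125
Level 7: 15625
Level 8: 3125
Level 9: 625
Level 10: 125
Level 11: 25
Level 12: 5
Level 13: 1

The root is level 0 and the size-1 base case is level 13 (the tree spans levels 0 through 13, i.e. 14 levels counting the root), so the depth is the number of divisions: log_5(1220703125) = 13

The recursion tree depth is log_5(1220703125) = 13. At each level, the problem size is divided by 5, so it takes 13 divisions to reduce to a base case of size 1. The algorithm makes 2 recursive calls at each level.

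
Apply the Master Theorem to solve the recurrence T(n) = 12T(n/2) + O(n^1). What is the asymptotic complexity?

Master Theorem for T(n) = 12T(n/2) + O(n^1):

a = 12, b = 2, c = 1
log_b(a) = log_2(12) = 3.5850

Case 1: c = 1 < log_2(12) = 3.5850
T(n) = O(n^(log_2 12))

For T(n) = 12T(n/2) + O(n^1): log_2(12) = 3.5850. This is Case 1 of the Master Theorem (c < log_b(a), work dominated by leaves), giving O(n^(log_2 12)).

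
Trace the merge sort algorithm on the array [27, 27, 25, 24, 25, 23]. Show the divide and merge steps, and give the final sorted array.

Merge sort trace:

Split: [27, 27, 25, 24, 25, 23] -> [27, 27, 25] and [24, 25, 23]
  Split: [27, 27, 25] -> [27] and [27, 25]
    Split: [27, 25] -> [27] and [25]
    Merge: [27] + [25] -> [25, 27]
  Merge: [27] + [25, 27] -> [25, 27, 27]
  Split: [24, 25, 23] -> [24] and [25, 23]
    Split: [25, 23] -> [25] and [23]
    Merge: [25] + [23] -> [23, 25]
  Merge: [24] + [23, 25] -> [23, 24, 25]
Merge: [25, 27, 27] + [23, 24, 25] -> [23, 24, 25, 25, 27, 27]

Final sorted array: [23, 24, 25, 25, 27, 27]

The merge sort proceeds by recursively splitting the array and merging sorted halves.
After all merges, the sorted array is [23, 24, 25, 25, 27, 27].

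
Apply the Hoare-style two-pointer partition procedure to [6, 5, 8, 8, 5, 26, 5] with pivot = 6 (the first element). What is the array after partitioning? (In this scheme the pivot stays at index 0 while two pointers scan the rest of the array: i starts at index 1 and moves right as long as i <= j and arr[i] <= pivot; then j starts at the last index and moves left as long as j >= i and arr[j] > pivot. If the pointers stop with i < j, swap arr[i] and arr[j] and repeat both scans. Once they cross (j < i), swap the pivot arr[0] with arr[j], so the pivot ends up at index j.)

Hoare-style two-pointer partition with pivot = 6:

Initial array: [6, 5, 8, 8, 5, 26, 5]

Pointers start at i = 1, j = 6.
i stops at index 2 (arr[2]=8 > 6), j stops at index 6 (arr[6]=5 <= 6): swap arr[2] and arr[6], array becomes [6, 5, 5, 8, 5, 26, 8]
i stops at index 3 (arr[3]=8 > 6), j stops at index 4 (arr[4]=5 <= 6): swap arr[3] and arr[4], array becomes [6, 5, 5, 5, 8, 26, 8]
i ends at 4, j ends at 3: the pointers have crossed (j < i), so scanning stops.

Swap pivot arr[0] with arr[3] to place pivot at position 3: [5, 5, 5, 6, 8, 26, 8]
Pivot position: 3

After partitioning with pivot 6, the array becomes [5, 5, 5, 6, 8, 26, 8]. The pivot is placed at index 3. All elements to the left of the pivot are <= 6, and all elements to the right are > 6.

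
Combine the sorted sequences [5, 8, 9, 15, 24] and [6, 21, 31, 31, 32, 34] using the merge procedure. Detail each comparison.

Merging process:

Compare 5 vs 6: take 5 from left. Merged: [5]
Compare 8 vs 6: take 6 from right. Merged: [5, 6]
Compare 8 vs 21: take 8 from left. Merged: [5, 6, 8]
Compare 9 vs 21: take 9 from left. Merged: [5, 6, 8, 9]
Compare 15 vs 21: take 15 from left. Merged: [5, 6, 8, 9, 15]
Compare 24 vs 21: take 21 from right. Merged: [5, 6, 8, 9, 15, 21]
Compare 24 vs 31: take 24 from left. Merged: [5, 6, 8, 9, 15, 21, 24]
Append remaining from right: [31, 31, 32, 34]. Merged: [5, 6, 8, 9, 15, 21, 24, 31, 31, 32, 34]

Final merged array: [5, 6, 8, 9, 15, 21, 24, 31, 31, 32, 34]
Total comparisons: 7

The merged array is [5, 6, 8, 9, 15, 21, 24, 31, 31, 32, 34], requiring 7 comparisons. The merge step runs in O(n) time where n is the total number of elements.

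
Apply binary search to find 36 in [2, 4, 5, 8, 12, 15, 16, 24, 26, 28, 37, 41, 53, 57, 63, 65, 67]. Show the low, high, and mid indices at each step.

Binary search for 36 in [2, 4, 5, 8, 12, 15, 16, 24, 26, 28, 37, 41, 53, 57, 63, 65, 67]:

lo=0, hi=16, mid=8, arr[mid]=26 -> 26 < 36, search right half
lo=9, hi=16, mid=12, arr[mid]=53 -> 53 > 36, search left half
lo=9, hi=11, mid=10, arr[mid]=37 -> 37 > 36, search left half
lo=9, hi=9, mid=9, arr[mid]=28 -> 28 < 36, search right half
lo=10 > hi=9, target 36 not found

Binary search determines that 36 is not in the array after 4 comparisons. The search space was exhausted without finding the target.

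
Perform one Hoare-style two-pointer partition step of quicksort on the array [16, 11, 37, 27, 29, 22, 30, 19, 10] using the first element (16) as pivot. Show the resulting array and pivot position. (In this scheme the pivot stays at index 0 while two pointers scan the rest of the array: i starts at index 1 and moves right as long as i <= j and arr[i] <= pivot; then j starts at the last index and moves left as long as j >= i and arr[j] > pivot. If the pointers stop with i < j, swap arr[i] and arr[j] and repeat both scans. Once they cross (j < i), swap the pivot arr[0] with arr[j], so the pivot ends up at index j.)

Hoare-style two-pointer partition with pivot = 16:

Initial array: [16, 11, 37, 27, 29, 22, 30, 19, 10]

Pointers start at i = 1, j = 8.
i stops at index 2 (arr[2]=37 > 16), j stops at index 8 (arr[8]=10 <= 16): swap arr[2] and arr[8], array becomes [16, 11, 10, 27, 29, 22, 30, 19, 37]
i ends at 3, j ends at 2: the pointers have crossed (j < i), so scanning stops.

Swap pivot arr[0] with arr[2] to place pivot at position 2: [10, 11, 16, 27, 29, 22, 30, 19, 37]
Pivot position: 2

After partitioning with pivot 16, the array becomes [10, 11, 16, 27, 29, 22, 30, 19, 37]. The pivot is placed at index 2. All elements to the left of the pivot are <= 16, and all elements to the right are > 16.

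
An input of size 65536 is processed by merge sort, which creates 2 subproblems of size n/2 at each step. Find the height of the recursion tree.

For divide and conquer with division factor 2:

Problem sizes at each level:
Level 0: 65536
Level 1: 32768
Level 2: 16384
Level 3: 8192
Level 4: 4096
Level 5: 2048
Level 6: 1024
Level 7: 512
Level 8: 256
Level 9: 128
Level 10: 64
Level 11: 32
Level 12: 16
Level 13: 8
Level 14: 4
Level 15: 2
Level 16: 1

The root is level 0 and the size-1 base case is level 16 (the tree spans levels 0 through 16, i.e. 17 levels counting the root), so the depth is the number of divisions: log_2(65536) = 16

The recursion tree depth is log_2(65536) = 16. At each level, the problem size is divided by 2, so it takes 16 divisions to reduce to a base case of size 1. The algorithm makes 2 recursive calls at each level.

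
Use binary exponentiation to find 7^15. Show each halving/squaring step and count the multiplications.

Computing 7^15 by squaring (build up from 7^1; each line after the first costs one multiplication):

7^1 = 7
7^2 = (7^1)^2 = 7^2 = 49
7^3 = 7 * 7^2 = 7 * 49 = 343
7^6 = (7^3)^2 = 343^2 = 117649
7^7 = 7 * 7^6 = 7 * 117649 = 823543
7^14 = (7^7)^2 = 823543^2 = 678223072849
7^15 = 7 * 7^14 = 7 * 678223072849 = 4747561509943

Result: 4747561509943
Multiplications needed: 6 (6 lines after 7^1)

7^15 = 4747561509943. Using exponentiation by squaring, this requires 6 multiplications. The key idea: if the exponent is even, square the half-power; if odd, multiply by the base once.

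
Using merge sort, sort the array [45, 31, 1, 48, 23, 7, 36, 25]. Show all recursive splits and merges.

Merge sort trace:

Split: [45, 31, 1, 48, 23, 7, 36, 25] -> [45, 31, 1, 48] and [23, 7, 36, 25]
  Split: [45, 31, 1, 48] -> [45, 31] and [1, 48]
    Split: [45, 31] -> [45] and [31]
    Merge: [45] + [31] -> [31, 45]
    Split: [1, 48] -> [1] and [48]
    Merge: [1] + [48] -> [1, 48]
  Merge: [31, 45] + [1, 48] -> [1, 31, 45, 48]
  Split: [23, 7, 36, 25] -> [23, 7] and [36, 25]
    Split: [23, 7] -> [23] and [7]
    Merge: [23] + [7] -> [7, 23]
    Split: [36, 25] -> [36] and [25]
    Merge: [36] + [25] -> [25, 36]
  Merge: [7, 23] + [25, 36] -> [7, 23, 25, 36]
Merge: [1, 31, 45, 48] + [7, 23, 25, 36] -> [1, 7, 23, 25, 31, 36, 45, 48]

Final sorted array: [1, 7, 23, 25, 31, 36, 45, 48]

The merge sort proceeds by recursively splitting the array and merging sorted halves.
After all merges, the sorted array is [1, 7, 23, 25, 31, 36, 45, 48].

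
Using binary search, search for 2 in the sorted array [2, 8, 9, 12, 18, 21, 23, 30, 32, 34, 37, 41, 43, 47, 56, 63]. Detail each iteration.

Binary search for 2 in [2, 8, 9, 12, 18, 21, 23, 30, 32, 34, 37, 41, 43, 47, 56, 63]:

lo=0, hi=15, mid=7, arr[mid]=30 -> 30 > 2, search left half
lo=0, hi=6, mid=3, arr[mid]=12 -> 12 > 2, search left half
lo=0, hi=2, mid=1, arr[mid]=8 -> 8 > 2, search left half
lo=0, hi=0, mid=0, arr[mid]=2 -> Found target at index 0!

Binary search finds 2 at index 0 after 4 comparisons. The search repeatedly halves the search space by comparing with the middle element.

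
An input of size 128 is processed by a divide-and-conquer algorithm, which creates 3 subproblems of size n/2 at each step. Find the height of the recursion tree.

For divide and conquer with division factor 2:

Problem sizes at each level:
Level 0: 128
Level 1: 64
Level 2: 32
Level 3: 16
Level 4: 8
Level 5: 4
Level 6: 2
Level 7: 1

The root is level 0 and the size-1 base case is level 7 (the tree spans levels 0 through 7, i.e. 8 levels counting the root), so the depth is the number of divisions: log_2(128) = 7

The recursion tree depth is log_2(128) = 7. At each level, the problem size is divided by 2, so it takes 7 divisions to reduce to a base case of size 1. The algorithm makes 3 recursive calls at each level.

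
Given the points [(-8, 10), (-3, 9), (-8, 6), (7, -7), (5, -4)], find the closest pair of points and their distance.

Computing all pairwise distances among 5 points:

d((-8, 10), (-3, 9)) = 5.099
d((-8, 10), (-8, 6)) = 4.0
d((-8, 10), (7, -7)) = 22.6716
d((-8, 10), (5, -4)) = 19.105
d((-3, 9), (-8, 6)) = 5.831
d((-3, 9), (7, -7)) = 18.868
d((-3, 9), (5, -4)) = 15.2643
d((-8, 6), (7, -7)) = 19.8494
d((-8, 6), (5, -4)) = 16.4012
d((7, -7), (5, -4)) = 3.6056 <-- minimum

Closest pair: (7, -7) and (5, -4) with distance 3.6056

The closest pair is (7, -7) and (5, -4) with Euclidean distance 3.6056. For 5 points, brute-force pairwise comparison is shown above. For large n, the divide-and-conquer algorithm (sort by x, recurse on halves, check the dividing strip) achieves O(n log n).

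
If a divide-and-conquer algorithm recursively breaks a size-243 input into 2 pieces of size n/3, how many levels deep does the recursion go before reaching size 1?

For divide and conquer with division factor 3:

Problem sizes at each level:
Level 0: 243
Level 1: 81
Level 2: 27
Level 3: 9
Level 4: 3
Level 5: 1

The root is level 0 and the size-1 base case is level 5 (the tree spans levels 0 through 5, i.e. 6 levels counting the root), so the depth is the number of divisions: log_3(243) = 5

The recursion tree depth is log_3(243) = 5. At each level, the problem size is divided by 3, so it takes 5 divisions to reduce to a base case of size 1. The algorithm makes 2 recursive calls at each level.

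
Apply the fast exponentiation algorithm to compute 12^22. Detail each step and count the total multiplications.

Computing 12^22 by squaring (build up from 12^1; each line after the first costs one multiplication):

12^1 = 12
12^2 = (12^1)^2 = 12^2 = 144
12^4 = (12^2)^2 = 144^2 = 20736
12^5 = 12 * 12^4 = 12 * 20736 = 248832
12^10 = (12^5)^2 = 248832^2 = 61917364224
12^11 = 12 * 12^10 = 12 * 61917364224 = 743008370688
12^22 = (12^11)^2 = 743008370688^2 = 552061438912436417593344

Result: 552061438912436417593344
Multiplications needed: 6 (6 lines after 12^1)

12^22 = 552061438912436417593344. Using exponentiation by squaring, this requires 6 multiplications. The key idea: if the exponent is even, square the half-power; if odd, multiply by the base once.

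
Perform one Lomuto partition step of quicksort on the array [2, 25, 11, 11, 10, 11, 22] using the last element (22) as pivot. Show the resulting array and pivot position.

Lomuto partition with pivot = 22:

Initial array: [2, 25, 11, 11, 10, 11, 22]

arr[0]=2 <= 22: swap with position 0, array becomes [2, 25, 11, 11, 10, 11, 22]
arr[1]=25 > 22: no swap
arr[2]=11 <= 22: swap with position 1, array becomes [2, 11, 25, 11, 10, 11, 22]
arr[3]=11 <= 22: swap with position 2, array becomes [2, 11, 11, 25, 10, 11, 22]
arr[4]=10 <= 22: swap with position 3, array becomes [2, 11, 11, 10, 25, 11, 22]
arr[5]=11 <= 22: swap with position 4, array becomes [2, 11, 11, 10, 11, 25, 22]

Place pivot at position 5: [2, 11, 11, 10, 11, 22, 25]
Pivot position: 5

After partitioning with pivot 22, the array becomes [2, 11, 11, 10, 11, 22, 25]. The pivot is placed at index 5. All elements to the left of the pivot are <= 22, and all elements to the right are > 22.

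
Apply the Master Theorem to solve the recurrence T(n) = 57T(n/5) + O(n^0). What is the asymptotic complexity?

Master Theorem for T(n) = 57T(n/5) + O(n^0):

a = 57, b = 5, c = 0
log_b(a) = log_5(57) = 2.5121

Case 1: c = 0 < log_5(57) = 2.5121
T(n) = O(n^(log_5 57))

For T(n) = 57T(n/5) + O(n^0): log_5(57) = 2.5121. This is Case 1 of the Master Theorem (c < log_b(a), work dominated by leaves), giving O(n^(log_5 57)).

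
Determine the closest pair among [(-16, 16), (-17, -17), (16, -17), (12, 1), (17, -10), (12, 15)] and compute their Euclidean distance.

Computing all pairwise distances among 6 points:

d((-16, 16), (-17, -17)) = 33.0151
d((-16, 16), (16, -17)) = 45.9674
d((-16, 16), (12, 1)) = 31.7648
d((-16, 16), (17, -10)) = 42.0119
d((-16, 16), (12, 15)) = 28.0179
d((-17, -17), (16, -17)) = 33.0
d((-17, -17), (12, 1)) = 34.1321
d((-17, -17), (17, -10)) = 34.7131
d((-17, -17), (12, 15)) = 43.1856
d((16, -17), (12, 1)) = 18.4391
d((16, -17), (17, -10)) = 7.0711 <-- minimum
d((16, -17), (12, 15)) = 32.249
d((12, 1), (17, -10)) = 12.083
d((12, 1), (12, 15)) = 14.0
d((17, -10), (12, 15)) = 25.4951

Closest pair: (16, -17) and (17, -10) with distance 7.0711

The closest pair is (16, -17) and (17, -10) with Euclidean distance 7.0711. For 6 points, brute-force pairwise comparison is shown above. For large n, the divide-and-conquer algorithm (sort by x, recurse on halves, check the dividing strip) achieves O(n log n).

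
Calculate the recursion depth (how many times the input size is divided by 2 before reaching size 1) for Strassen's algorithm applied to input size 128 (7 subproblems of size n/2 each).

For divide and conquer with division factor 2:

Problem sizes at each level:
Level 0: 128
Level 1: 64
Level 2: 32
Level 3: 16
Level 4: 8
Level 5: 4
Level 6: 2
Level 7: 1

The root is level 0 and the size-1 base case is level 7 (the tree spans levels 0 through 7, i.e. 8 levels counting the root), so the depth is the number of divisions: log_2(128) = 7

The recursion tree depth is log_2(128) = 7. At each level, the problem size is divided by 2, so it takes 7 divisions to reduce to a base case of size 1. The algorithm makes 7 recursive calls at each level.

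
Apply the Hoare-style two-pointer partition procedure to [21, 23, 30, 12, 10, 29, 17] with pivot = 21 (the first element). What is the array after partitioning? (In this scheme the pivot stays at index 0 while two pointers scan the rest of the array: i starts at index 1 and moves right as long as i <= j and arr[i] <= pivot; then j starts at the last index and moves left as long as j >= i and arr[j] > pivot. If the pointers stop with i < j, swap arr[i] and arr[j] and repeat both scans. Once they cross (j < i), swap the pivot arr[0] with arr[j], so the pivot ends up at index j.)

Hoare-style two-pointer partition with pivot = 21:

Initial array: [21, 23, 30, 12, 10, 29, 17]

Pointers start at i = 1, j = 6.
i stops at index 1 (arr[1]=23 > 21), j stops at index 6 (arr[6]=17 <= 21): swap arr[1] and arr[6], array becomes [21, 17, 30, 12, 10, 29, 23]
i stops at index 2 (arr[2]=30 > 21), j stops at index 4 (arr[4]=10 <= 21): swap arr[2] and arr[4], array becomes [21, 17, 10, 12, 30, 29, 23]
i ends at 4, j ends at 3: the pointers have crossed (j < i), so scanning stops.

Swap pivot arr[0] with arr[3] to place pivot at position 3: [12, 17, 10, 21, 30, 29, 23]
Pivot position: 3

After partitioning with pivot 21, the array becomes [12, 17, 10, 21, 30, 29, 23]. The pivot is placed at index 3. All elements to the left of the pivot are <= 21, and all elements to the right are > 21.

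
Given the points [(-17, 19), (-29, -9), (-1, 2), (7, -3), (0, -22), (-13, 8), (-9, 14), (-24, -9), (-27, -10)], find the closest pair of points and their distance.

Computing all pairwise distances among 9 points:

d((-17, 19), (-29, -9)) = 30.4631
d((-17, 19), (-1, 2)) = 23.3452
d((-17, 19), (7, -3)) = 32.5576
d((-17, 19), (0, -22)) = 44.3847
d((-17, 19), (-13, 8)) = 11.7047
d((-17, 19), (-9, 14)) = 9.434
d((-17, 19), (-24, -9)) = 28.8617
d((-17, 19), (-27, -10)) = 30.6757
d((-29, -9), (-1, 2)) = 30.0832
d((-29, -9), (7, -3)) = 36.4966
d((-29, -9), (0, -22)) = 31.7805
d((-29, -9), (-13, 8)) = 23.3452
d((-29, -9), (-9, 14)) = 30.4795
d((-29, -9), (-24, -9)) = 5.0
d((-29, -9), (-27, -10)) = 2.2361 <-- minimum
d((-1, 2), (7, -3)) = 9.434
d((-1, 2), (0, -22)) = 24.0208
d((-1, 2), (-13, 8)) = 13.4164
d((-1, 2), (-9, 14)) = 14.4222
d((-1, 2), (-24, -9)) = 25.4951
d((-1, 2), (-27, -10)) = 28.6356
d((7, -3), (0, -22)) = 20.2485
d((7, -3), (-13, 8)) = 22.8254
d((7, -3), (-9, 14)) = 23.3452
d((7, -3), (-24, -9)) = 31.5753
d((7, -3), (-27, -10)) = 34.7131
d((0, -22), (-13, 8)) = 32.6956
d((0, -22), (-9, 14)) = 37.108
d((0, -22), (-24, -9)) = 27.2947
d((0, -22), (-27, -10)) = 29.5466
d((-13, 8), (-9, 14)) = 7.2111
d((-13, 8), (-24, -9)) = 20.2485
d((-13, 8), (-27, -10)) = 22.8035
d((-9, 14), (-24, -9)) = 27.4591
d((-9, 14), (-27, -10)) = 30.0
d((-24, -9), (-27, -10)) = 3.1623

Closest pair: (-29, -9) and (-27, -10) with distance 2.2361

The closest pair is (-29, -9) and (-27, -10) with Euclidean distance 2.2361. For 9 points, brute-force pairwise comparison is shown above. For large n, the divide-and-conquer algorithm (sort by x, recurse on halves, check the dividing strip) achieves O(n log n).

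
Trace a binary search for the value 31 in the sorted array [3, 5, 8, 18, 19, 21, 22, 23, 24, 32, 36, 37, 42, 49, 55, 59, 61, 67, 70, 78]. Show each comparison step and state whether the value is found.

Binary search for 31 in [3, 5, 8, 18, 19, 21, 22, 23, 24, 32, 36, 37, 42, 49, 55, 59, 61, 67, 70, 78]:

lo=0, hi=19, mid=9, arr[mid]=32 -> 32 > 31, search left half
lo=0, hi=8, mid=4, arr[mid]=19 -> 19 < 31, search right half
lo=5, hi=8, mid=6, arr[mid]=22 -> 22 < 31, search right half
lo=7, hi=8, mid=7, arr[mid]=23 -> 23 < 31, search right half
lo=8, hi=8, mid=8, arr[mid]=24 -> 24 < 31, search right half
lo=9 > hi=8, target 31 not found

Binary search determines that 31 is not in the array after 5 comparisons. The search space was exhausted without finding the target.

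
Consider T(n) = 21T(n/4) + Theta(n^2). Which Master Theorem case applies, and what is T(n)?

Master Theorem for T(n) = 21T(n/4) + O(n^2):

a = 21, b = 4, c = 2
log_b(a) = log_4(21) = 2.1962

Case 1: c = 2 < log_4(21) = 2.1962
T(n) = O(n^(log_4 21))

For T(n) = 21T(n/4) + O(n^2): log_4(21) = 2.1962. This is Case 1 of the Master Theorem (c < log_b(a), work dominated by leaves), giving O(n^(log_4 21)).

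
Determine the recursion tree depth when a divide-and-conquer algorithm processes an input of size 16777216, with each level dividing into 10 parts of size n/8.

For divide and conquer with division factor 8:

Problem sizes at each level:
Level 0: 16777216
Level 1: 2097152
Level 2: 262144
Level 3: 32768
Level 4: 4096
Level 5: 512
Level 6: 64
Level 7: 8
Level 8: 1

The root is level 0 and the size-1 base case is level 8 (the tree spans levels 0 through 8, i.e. 9 levels counting the root), so the depth is the number of divisions: log_8(16777216) = 8

The recursion tree depth is log_8(16777216) = 8. At each level, the problem size is divided by 8, so it takes 8 divisions to reduce to a base case of size 1. The algorithm makes 10 recursive calls at each level.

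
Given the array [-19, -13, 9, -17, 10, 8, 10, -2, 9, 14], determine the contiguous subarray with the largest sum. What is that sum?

Using Kadane's algorithm on [-19, -13, 9, -17, 10, 8, 10, -2, 9, 14]:

Scanning through the array:
Position 1 (value -13): max_ending_here = -13, max_so_far = -13
Position 2 (value 9): max_ending_here = 9, max_so_far = 9
Position 3 (value -17): max_ending_here = -8, max_so_far = 9
Position 4 (value 10): max_ending_here = 10, max_so_far = 10
Position 5 (value 8): max_ending_here = 18, max_so_far = 18
Position 6 (value 10): max_ending_here = 28, max_so_far = 28
Position 7 (value -2): max_ending_here = 26, max_so_far = 28
Position 8 (value 9): max_ending_here = 35, max_so_far = 35
Position 9 (value 14): max_ending_here = 49, max_so_far = 49

Maximum subarray: [10, 8, 10, -2, 9, 14]
Maximum sum: 49

The maximum subarray is [10, 8, 10, -2, 9, 14] with sum 49. This subarray runs from index 4 to index 9.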